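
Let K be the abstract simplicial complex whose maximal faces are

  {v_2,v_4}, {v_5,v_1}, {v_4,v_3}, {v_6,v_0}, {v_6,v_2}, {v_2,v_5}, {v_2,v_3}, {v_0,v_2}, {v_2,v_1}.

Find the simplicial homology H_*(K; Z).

H_0 = Z,  H_1 = Z^3.

We work with the vertex ordering v_0 < v_1 < v_2 < v_3 < v_4 < v_5 < v_6. The simplices of K, each written with vertices in increasing order, are:

  0-simplices (7): [v_0], [v_1], [v_2], [v_3], [v_4], [v_5], [v_6]
  1-simplices (9): [v_0,v_2], [v_0,v_6], [v_1,v_2], [v_1,v_5], [v_2,v_3], [v_2,v_4], [v_2,v_5], [v_2,v_6], [v_3,v_4]

Hence C_0 ≅ Z^7, C_1 ≅ Z^9.

Boundary ∂_1: C_1 → C_0 is given by ∂[p,q] = [q] − [p].
The resulting 7×9 matrix has rank 6, and its Smith normal form has invariant factors (1,1,1,1,1,1).

Now H_k = ker ∂_k / im ∂_{k+1}, so:

  H_0: rank C_0 − rank ∂_1 = 7 − 6 = 1, and the invariant factors of ∂_1 are all 1, so H_0 ≅ Z.
  H_1: rank ker ∂_1 − rank ∂_2 = (9 − 6) − 0 = 3, and there is no ∂_2, so H_1 ≅ Z^3.

(K is a triangulation of a wedge of 3 circles.)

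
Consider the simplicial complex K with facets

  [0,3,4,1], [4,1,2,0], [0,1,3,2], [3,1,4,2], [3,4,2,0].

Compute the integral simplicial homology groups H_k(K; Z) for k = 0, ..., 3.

Order the vertices as 0 < 1 < 2 < 3 < 4. Listing each simplex with vertices in this order, K has dimension 3 with simplices:

  0-simplices (5): [0], [1], [2], [3], [4]
  1-simplices (10): [0,1], [0,2], [0,3], [0,4], [1,2], [1,3], [1,4], [2,3], [2,4], [3,4]
  2-simplices (10): [0,1,2], [0,1,3], [0,1,4], [0,2,3], [0,2,4], [0,3,4], [1,2,3], [1,2,4], [1,3,4], [2,3,4]
  3-simplices (5): [0,1,2,3], [0,1,2,4], [0,1,3,4], [0,2,3,4], [1,2,3,4]

so the chain groups are C_0 ≅ Z^5, C_1 ≅ Z^10, C_2 ≅ Z^10, C_3 ≅ Z^5.

∂_1: C_1 → C_0 sends each edge [p,q] (with p < q) to q − p. For instance
  ∂[0,3] = [3] − [0].
As a 5×10 matrix over Z this has rank 4, with invariant factors (1,1,1,1).

Boundary ∂_2: C_2 → C_1 acts by ∂[p,q,r] = [q,r] − [p,r] + [p,q]. For instance
  ∂[0,3,4] = [3,4] − [0,4] + [0,3],
  ∂[1,2,4] = [2,4] − [1,4] + [1,2].
As a 10×10 matrix over Z this has rank 6, with invariant factors (1,1,1,1,1,1).

The boundary map ∂_3: C_3 → C_2 sends each 3-simplex σ to the alternating sum Σ_i (−1)^i (σ with its i-th vertex removed). For instance
  ∂[0,2,3,4] = [2,3,4] − [0,3,4] + [0,2,4] − [0,2,3],
  ∂[0,1,2,3] = [1,2,3] − [0,2,3] + [0,1,3] − [0,1,2].
This gives a 10×5 integer matrix of rank 4; reducing to Smith normal form yields diagonal entries (1,1,1,1).

Now H_k = ker ∂_k / im ∂_{k+1}, so:

  H_0: rank C_0 − rank ∂_1 = 5 − 4 = 1, and the invariant factors of ∂_1 are all 1, so H_0 = Z.
  H_1: rank ker ∂_1 − rank ∂_2 = (10 − 4) − 6 = 0, and the invariant factors of ∂_2 are all 1, so H_1 = 0.
  H_2: rank ker ∂_2 − rank ∂_3 = (10 − 6) − 4 = 0, and the invariant factors of ∂_3 are all 1, so H_2 = 0.
  H_3: rank ker ∂_3 − rank ∂_4 = (5 − 4) − 0 = 1, and there is no ∂_4, so H_3 = Z.

H_0 = Z,  H_1 = 0,  H_2 = 0,  H_3 = Z.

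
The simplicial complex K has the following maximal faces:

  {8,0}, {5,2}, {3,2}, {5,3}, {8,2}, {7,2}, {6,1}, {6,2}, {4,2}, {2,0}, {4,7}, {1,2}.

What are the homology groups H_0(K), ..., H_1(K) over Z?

Take the total order 0 < 1 < 2 < 3 < 4 < 5 < 6 < 7 < 8 on the vertex set. Then K (dimension 1) consists of the simplices:

  0-simplices (9): [0], [1], [2], [3], [4], [5], [6], [7], [8]
  1-simplices (12): [0,2], [0,8], [1,2], [1,6], [2,3], [2,4], [2,5], [2,6], [2,7], [2,8], [3,5], [4,7]

so the chain groups are C_0 ≅ Z^9, C_1 ≅ Z^12.

The boundary map ∂_1: C_1 → C_0 maps an edge to its endpoints' difference, ∂[p,q] = q − p.
As a 9×12 matrix over Z this has rank 8, with invariant factors (1,1,1,1,1,1,1,1).

Now H_k = ker ∂_k / im ∂_{k+1}, so:

  H_0: rank C_0 − rank ∂_1 = 9 − 8 = 1, and the invariant factors of ∂_1 are all 1, so H_0 ≅ Z.
  H_1: rank ker ∂_1 − rank ∂_2 = (12 − 8) − 0 = 4, and there is no ∂_2, so H_1 ≅ Z^4.

H_0 = Z,  H_1 = Z^4.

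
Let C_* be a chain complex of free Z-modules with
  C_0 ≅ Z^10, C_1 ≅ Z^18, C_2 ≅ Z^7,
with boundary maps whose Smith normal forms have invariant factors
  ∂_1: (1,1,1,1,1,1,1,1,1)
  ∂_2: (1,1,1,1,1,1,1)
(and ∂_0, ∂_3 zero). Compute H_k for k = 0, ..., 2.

H_0 = Z,  H_1 = Z^2,  H_2 = 0.

H_0: b_0 = 10 − 0 − 9 = 1; torsion from ∂_1 factors > 1: none. So H_0 = Z.
H_1: b_1 = 18 − 9 − 7 = 2; torsion from ∂_2 factors > 1: none. So H_1 = Z^2.
H_2: b_2 = 7 − 7 − 0 = 0; torsion from ∂_3 factors > 1: none. So H_2 = 0.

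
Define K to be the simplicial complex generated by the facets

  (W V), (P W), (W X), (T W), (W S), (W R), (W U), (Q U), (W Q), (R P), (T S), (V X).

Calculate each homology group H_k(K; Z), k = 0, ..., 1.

H_0 ≅ Z,  H_1 ≅ Z^4.

We work with the vertex ordering P < Q < R < S < T < U < V < W < X. The simplices of K, each written with vertices in increasing order, are:

  0-simplices (9): P, Q, R, S, T, U, V, W, X
  1-simplices (12): PR, PW, QU, QW, RW, ST, SW, TW, UW, VW, VX, WX

so the chain groups are C_0 ≅ Z^9, C_1 ≅ Z^12.

Boundary ∂_1: C_1 → C_0 maps an edge to its endpoints' difference, ∂[p,q] = q − p. For instance
  ∂PR = R − P.
As a 9×12 matrix over Z this has rank 8, with invariant factors (1,1,1,1,1,1,1,1).

Reading off H_k = ker ∂_k / im ∂_{k+1}:

  H_0: rank C_0 − rank ∂_1 = 9 − 8 = 1, and the invariant factors of ∂_1 are all 1, so H_0 = Z.
  H_1: rank ker ∂_1 − rank ∂_2 = (12 − 8) − 0 = 4, and there is no ∂_2, so H_1 = Z^4.

(K is a triangulation of a wedge of 4 circles.)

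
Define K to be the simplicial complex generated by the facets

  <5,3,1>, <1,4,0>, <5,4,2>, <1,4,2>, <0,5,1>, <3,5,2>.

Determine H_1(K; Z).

H_1 ≅ Z.

Order the vertices as 0 < 1 < 2 < 3 < 4 < 5. Listing each simplex with vertices in this order, K has dimension 2 with simplices:

  0-simplices (6): [0], [1], [2], [3], [4], [5]
  1-simplices (12): [0,1], [0,4], [0,5], [1,2], [1,3], [1,4], [1,5], [2,3], [2,4], [2,5], [3,5], [4,5]
  2-simplices (6): [0,1,4], [0,1,5], [1,2,4], [1,3,5], [2,3,5], [2,4,5]

Hence C_0 ≅ Z^6, C_1 ≅ Z^12, C_2 ≅ Z^6.

∂_1: C_1 → C_0 sends each edge [p,q] (with p < q) to q − p. For instance
  ∂[1,2] = [2] − [1].
This gives a 6×12 integer matrix of rank 5; reducing to Smith normal form yields diagonal entries (1,1,1,1,1).

∂_2: C_2 → C_1 maps a triangle to the signed sum of its edges. For instance
  ∂[0,1,5] = [1,5] − [0,5] + [0,1],
  ∂[2,4,5] = [4,5] − [2,5] + [2,4].
The resulting 12×6 matrix has rank 6, and its Smith normal form has invariant factors (1,1,1,1,1,1).

From H_k ≅ ker(∂_k) / im(∂_{k+1}) we obtain:

  H_1: rank ker ∂_1 − rank ∂_2 = (12 − 5) − 6 = 1, and the invariant factors of ∂_2 are all 1, so H_1 = Z.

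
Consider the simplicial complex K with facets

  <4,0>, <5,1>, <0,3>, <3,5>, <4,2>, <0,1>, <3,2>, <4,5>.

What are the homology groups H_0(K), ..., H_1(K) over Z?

H_0 = Z,  H_1 = Z^3.

Fix the vertex order 0 < 1 < 2 < 3 < 4 < 5 and write every simplex with vertices in increasing order. Then dim K = 1 and the simplices of K are:

  0-simplices (6): [0], [1], [2], [3], [4], [5]
  1-simplices (8): [0,1], [0,3], [0,4], [1,5], [2,3], [2,4], [3,5], [4,5]

so the chain groups are C_0 ≅ Z^6, C_1 ≅ Z^8.

∂_1: C_1 → C_0 sends each edge [p,q] (with p < q) to q − p.
The 6×8 boundary matrix has rank 5 and Smith normal form diag(1,1,1,1,1).

From H_k ≅ ker(∂_k) / im(∂_{k+1}) we obtain:

  H_0: rank C_0 − rank ∂_1 = 6 − 5 = 1, and the invariant factors of ∂_1 are all 1, so H_0 ≅ Z.
  H_1: rank ker ∂_1 − rank ∂_2 = (8 − 5) − 0 = 3, and there is no ∂_2, so H_1 ≅ Z^3.

As a check, the Euler characteristic is 6 − 8 = -2, which agrees with 1 − 3 = -2.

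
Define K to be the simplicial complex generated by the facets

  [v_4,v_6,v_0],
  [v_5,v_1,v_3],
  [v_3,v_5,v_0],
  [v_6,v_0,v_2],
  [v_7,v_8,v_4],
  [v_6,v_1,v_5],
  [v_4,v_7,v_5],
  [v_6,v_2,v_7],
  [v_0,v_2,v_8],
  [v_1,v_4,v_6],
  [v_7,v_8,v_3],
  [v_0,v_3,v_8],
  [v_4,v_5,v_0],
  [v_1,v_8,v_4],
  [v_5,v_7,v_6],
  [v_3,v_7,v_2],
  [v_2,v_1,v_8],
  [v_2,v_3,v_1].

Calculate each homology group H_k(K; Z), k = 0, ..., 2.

We work with the vertex ordering v_0 < v_1 < v_2 < v_3 < v_4 < v_5 < v_6 < v_7 < v_8. The simplices of K, each written with vertices in increasing order, are:

  0-simplices (9): [v_0], [v_1], [v_2], [v_3], [v_4], [v_5], [v_6], [v_7], [v_8]
  1-simplices (27): (27 of them)
  2-simplices (18): (18 of them)

so the chain groups are C_0 ≅ Z^9, C_1 ≅ Z^27, C_2 ≅ Z^18.

∂_1: C_1 → C_0 sends each edge [p,q] (with p < q) to q − p.
The resulting 9×27 matrix has rank 8, and its Smith normal form has invariant factors (1,1,1,1,1,1,1,1).

∂_2: C_2 → C_1 maps a triangle to the signed sum of its edges. For instance
  ∂[v_2,v_3,v_7] = [v_3,v_7] − [v_2,v_7] + [v_2,v_3],
  ∂[v_2,v_6,v_7] = [v_6,v_7] − [v_2,v_7] + [v_2,v_6].
The 27×18 boundary matrix has rank 18 and Smith normal form diag(1,1,1,1,1,1,1,1,1,1,1,1,1,1,1,1,1,2).

Now H_k = ker ∂_k / im ∂_{k+1}, so:

  H_0: rank C_0 − rank ∂_1 = 9 − 8 = 1, and the invariant factors of ∂_1 are all 1, so H_0 ≅ Z.
  H_1: rank ker ∂_1 − rank ∂_2 = (27 − 8) − 18 = 1, and ∂_2 has invariant factor 2 > 1, so H_1 ≅ Z × Z/2.
  H_2: rank ker ∂_2 − rank ∂_3 = (18 − 18) − 0 = 0, and there is no ∂_3, so H_2 ≅ 0.

H_0 ≅ Z,  H_1 ≅ Z × Z/2,  H_2 = 0.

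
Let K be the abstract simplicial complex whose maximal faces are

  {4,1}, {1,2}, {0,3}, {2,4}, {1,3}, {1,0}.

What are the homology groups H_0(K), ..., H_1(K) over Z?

H_0 = Z,  H_1 = Z^2.

Fix the vertex order 0 < 1 < 2 < 3 < 4 and write every simplex with vertices in increasing order. Then dim K = 1 and the simplices of K are:

  0-simplices (5): [0], [1], [2], [3], [4]
  1-simplices (6): [0,1], [0,3], [1,2], [1,3], [1,4], [2,4]

so the chain groups are C_0 ≅ Z^5, C_1 ≅ Z^6.

Boundary ∂_1: C_1 → C_0 maps an edge to its endpoints' difference, ∂[p,q] = q − p.
The 5×6 boundary matrix has rank 4 and Smith normal form diag(1,1,1,1).

Now H_k = ker ∂_k / im ∂_{k+1}, so:

  H_0: rank C_0 − rank ∂_1 = 5 − 4 = 1, and the invariant factors of ∂_1 are all 1, so H_0 ≅ Z.
  H_1: rank ker ∂_1 − rank ∂_2 = (6 − 4) − 0 = 2, and there is no ∂_2, so H_1 ≅ Z^2.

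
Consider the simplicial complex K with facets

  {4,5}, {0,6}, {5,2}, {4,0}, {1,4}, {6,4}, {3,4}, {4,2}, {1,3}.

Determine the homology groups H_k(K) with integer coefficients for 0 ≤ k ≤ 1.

H_0 ≅ Z,  H_1 ≅ Z^3.

Order the vertices as 0 < 1 < 2 < 3 < 4 < 5 < 6. Listing each simplex with vertices in this order, K has dimension 1 with simplices:

  0-simplices (7): [0], [1], [2], [3], [4], [5], [6]
  1-simplices (9): [0,4], [0,6], [1,3], [1,4], [2,4], [2,5], [3,4], [4,5], [4,6]

Hence C_0 ≅ Z^7, C_1 ≅ Z^9.

The boundary map ∂_1: C_1 → C_0 maps an edge to its endpoints' difference, ∂[p,q] = q − p. For instance
  ∂[4,5] = [5] − [4].
The resulting 7×9 matrix has rank 6, and its Smith normal form has invariant factors (1,1,1,1,1,1).

Now H_k = ker ∂_k / im ∂_{k+1}, so:

  H_0: rank C_0 − rank ∂_1 = 7 − 6 = 1, and the invariant factors of ∂_1 are all 1, so H_0 ≅ Z.
  H_1: rank ker ∂_1 − rank ∂_2 = (9 − 6) − 0 = 3, and there is no ∂_2, so H_1 ≅ Z^3.

As a check, the Euler characteristic is 7 − 9 = -2, which agrees with 1 − 3 = -2.
(K is a triangulation of a wedge of 3 circles.)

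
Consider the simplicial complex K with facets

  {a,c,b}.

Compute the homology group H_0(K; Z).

Fix the vertex order a < b < c and write every simplex with vertices in increasing order. Then dim K = 2 and the simplices of K are:

  0-simplices (3): a, b, c
  1-simplices (3): ab, ac, bc
  2-simplices (1): abc

so the chain groups are C_0 ≅ Z^3, C_1 ≅ Z^3, C_2 ≅ Z^1.

The boundary map ∂_1: C_1 → C_0 is given by ∂[p,q] = [q] − [p]. For instance
  ∂ac = c − a.
As a 3×3 matrix over Z this has rank 2, with invariant factors (1,1).

Boundary ∂_2: C_2 → C_1 maps a triangle to the signed sum of its edges. For instance
  ∂abc = bc − ac + ab.
This gives a 3×1 integer matrix of rank 1; reducing to Smith normal form yields diagonal entries (1).

Now H_k = ker ∂_k / im ∂_{k+1}, so:

  H_0: rank C_0 − rank ∂_1 = 3 − 2 = 1, and the invariant factors of ∂_1 are all 1, so H_0 = Z.

H_0 ≅ Z.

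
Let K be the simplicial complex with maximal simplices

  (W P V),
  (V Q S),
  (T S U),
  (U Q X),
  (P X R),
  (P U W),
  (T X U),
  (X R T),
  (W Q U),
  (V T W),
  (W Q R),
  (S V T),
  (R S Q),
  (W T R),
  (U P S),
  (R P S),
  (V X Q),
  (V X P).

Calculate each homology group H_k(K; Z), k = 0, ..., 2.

K has 9 vertices, 27 edges, 18 triangles.
rank ∂_0 = 0, rank ∂_1 = 8 ⇒ b_0 = 9 − 0 − 8 = 1; all invariant factors of ∂_1 are 1 so no torsion. So H_0 ≅ Z.
rank ∂_1 = 8, rank ∂_2 = 17 ⇒ b_1 = 27 − 8 − 17 = 2; all invariant factors of ∂_2 are 1 so no torsion. So H_1 ≅ Z^2.
rank ∂_2 = 17, rank ∂_3 = 0 ⇒ b_2 = 18 − 17 − 0 = 1. So H_2 ≅ Z.

H_0 = Z,  H_1 = Z^2,  H_2 = Z.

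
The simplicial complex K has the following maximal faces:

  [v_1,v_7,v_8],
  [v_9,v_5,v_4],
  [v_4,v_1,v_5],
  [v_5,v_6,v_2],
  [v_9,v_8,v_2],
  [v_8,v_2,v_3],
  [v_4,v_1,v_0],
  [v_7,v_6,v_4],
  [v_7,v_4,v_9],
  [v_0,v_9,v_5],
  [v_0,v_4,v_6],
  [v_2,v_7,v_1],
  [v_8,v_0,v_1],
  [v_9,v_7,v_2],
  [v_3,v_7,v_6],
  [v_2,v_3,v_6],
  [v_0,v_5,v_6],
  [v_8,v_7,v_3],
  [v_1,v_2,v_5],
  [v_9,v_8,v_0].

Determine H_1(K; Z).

We work with the vertex ordering v_0 < v_1 < v_2 < v_3 < v_4 < v_5 < v_6 < v_7 < v_8 < v_9. The simplices of K, each written with vertices in increasing order, are:

  0-simplices (10): [v_0], [v_1], [v_2], [v_3], [v_4], [v_5], [v_6], [v_7], [v_8], [v_9]
  1-simplices (30): (30 of them)
  2-simplices (20): (20 of them)

Hence C_0 ≅ Z^10, C_1 ≅ Z^30, C_2 ≅ Z^20.

∂_1: C_1 → C_0 maps an edge to its endpoints' difference, ∂[p,q] = q − p. For instance
  ∂[v_1,v_4] = [v_4] − [v_1].
As a 10×30 matrix over Z this has rank 9, with invariant factors (1,1,1,1,1,1,1,1,1).

The boundary map ∂_2: C_2 → C_1 sends each 2-simplex [p,q,r] to [q,r] − [p,r] + [p,q]. For instance
  ∂[v_1,v_2,v_5] = [v_2,v_5] − [v_1,v_5] + [v_1,v_2],
  ∂[v_0,v_5,v_9] = [v_5,v_9] − [v_0,v_9] + [v_0,v_5].
The 30×20 boundary matrix has rank 20 and Smith normal form diag(1,1,1,1,1,1,1,1,1,1,1,1,1,1,1,1,1,1,1,2).

Computing H_k = (kernel of ∂_k) / (image of ∂_{k+1}):

  H_1: rank ker ∂_1 − rank ∂_2 = (30 − 9) − 20 = 1, and ∂_2 has invariant factor 2 > 1, so H_1 ≅ Z ⊕ Z/2Z.

H_1 = Z ⊕ Z/2Z.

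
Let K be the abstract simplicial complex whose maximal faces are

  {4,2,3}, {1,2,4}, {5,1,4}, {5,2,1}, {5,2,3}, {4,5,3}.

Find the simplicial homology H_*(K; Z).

H_0 = Z,  H_1 = 0,  H_2 = Z.

K has 5 vertices, 9 edges, 6 triangles.
rank ∂_0 = 0, rank ∂_1 = 4 ⇒ b_0 = 5 − 0 − 4 = 1; all invariant factors of ∂_1 are 1 so no torsion. So H_0 = Z.
rank ∂_1 = 4, rank ∂_2 = 5 ⇒ b_1 = 9 − 4 − 5 = 0; all invariant factors of ∂_2 are 1 so no torsion. So H_1 = 0.
rank ∂_2 = 5, rank ∂_3 = 0 ⇒ b_2 = 6 − 5 − 0 = 1. So H_2 = Z.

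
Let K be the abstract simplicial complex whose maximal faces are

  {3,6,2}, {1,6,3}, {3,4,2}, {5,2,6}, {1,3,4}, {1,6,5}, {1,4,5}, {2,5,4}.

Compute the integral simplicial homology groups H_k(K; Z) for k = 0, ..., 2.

K has 6 vertices, 12 edges, 8 triangles.
rank ∂_0 = 0, rank ∂_1 = 5 ⇒ b_0 = 6 − 0 − 5 = 1; all invariant factors of ∂_1 are 1 so no torsion. So H_0 ≅ Z.
rank ∂_1 = 5, rank ∂_2 = 7 ⇒ b_1 = 12 − 5 − 7 = 0; all invariant factors of ∂_2 are 1 so no torsion. So H_1 ≅ 0.
rank ∂_2 = 7, rank ∂_3 = 0 ⇒ b_2 = 8 − 7 − 0 = 1. So H_2 ≅ Z.

H_0 = Z,  H_1 = 0,  H_2 = Z.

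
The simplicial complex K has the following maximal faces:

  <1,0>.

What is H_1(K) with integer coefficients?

Take the total order 0 < 1 on the vertex set. Then K (dimension 1) consists of the simplices:

  0-simplices (2): [0], [1]
  1-simplices (1): [0,1]

giving chain groups C_0 ≅ Z^2, C_1 ≅ Z^1.

Boundary ∂_1: C_1 → C_0 is given by ∂[p,q] = [q] − [p].
The resulting 2×1 matrix has rank 1, and its Smith normal form has invariant factors (1).

Reading off H_k = ker ∂_k / im ∂_{k+1}:

  H_1: rank ker ∂_1 − rank ∂_2 = (1 − 1) − 0 = 0, and there is no ∂_2, so H_1 = 0.

H_1 ≅ 0.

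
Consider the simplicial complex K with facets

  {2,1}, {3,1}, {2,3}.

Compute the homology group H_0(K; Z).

H_0 = Z.

Order the vertices as 1 < 2 < 3. Listing each simplex with vertices in this order, K has dimension 1 with simplices:

  0-simplices (3): [1], [2], [3]
  1-simplices (3): [1,2], [1,3], [2,3]

Hence C_0 ≅ Z^3, C_1 ≅ Z^3.

The boundary map ∂_1: C_1 → C_0 sends each edge [p,q] (with p < q) to q − p. For instance
  ∂[1,2] = [2] − [1].
The 3×3 boundary matrix has rank 2 and Smith normal form diag(1,1).

Computing H_k = (kernel of ∂_k) / (image of ∂_{k+1}):

  H_0: rank C_0 − rank ∂_1 = 3 − 2 = 1, and the invariant factors of ∂_1 are all 1, so H_0 ≅ Z.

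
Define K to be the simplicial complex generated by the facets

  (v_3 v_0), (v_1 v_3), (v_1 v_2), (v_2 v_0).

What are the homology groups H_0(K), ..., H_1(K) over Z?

We work with the vertex ordering v_0 < v_1 < v_2 < v_3. The simplices of K, each written with vertices in increasing order, are:

  0-simplices (4): [v_0], [v_1], [v_2], [v_3]
  1-simplices (4): [v_0,v_2], [v_0,v_3], [v_1,v_2], [v_1,v_3]

Hence C_0 ≅ Z^4, C_1 ≅ Z^4.

∂_1: C_1 → C_0 sends each edge [p,q] (with p < q) to q − p.
The 4×4 boundary matrix has rank 3 and Smith normal form diag(1,1,1).

Now H_k = ker ∂_k / im ∂_{k+1}, so:

  H_0: rank C_0 − rank ∂_1 = 4 − 3 = 1, and the invariant factors of ∂_1 are all 1, so H_0 = Z.
  H_1: rank ker ∂_1 − rank ∂_2 = (4 − 3) − 0 = 1, and there is no ∂_2, so H_1 = Z.

(K is a triangulation of the circle S^1.)

H_0 = Z,  H_1 = Z.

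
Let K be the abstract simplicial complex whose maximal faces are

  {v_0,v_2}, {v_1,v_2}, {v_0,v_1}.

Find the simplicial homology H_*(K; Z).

Order the vertices as v_0 < v_1 < v_2. Listing each simplex with vertices in this order, K has dimension 1 with simplices:

  0-simplices (3): [v_0], [v_1], [v_2]
  1-simplices (3): [v_0,v_1], [v_0,v_2], [v_1,v_2]

Hence C_0 ≅ Z^3, C_1 ≅ Z^3.

The boundary map ∂_1: C_1 → C_0 is given by ∂[p,q] = [q] − [p]. For instance
  ∂[v_1,v_2] = [v_2] − [v_1].
The 3×3 boundary matrix has rank 2 and Smith normal form diag(1,1).

Reading off H_k = ker ∂_k / im ∂_{k+1}:

  H_0: rank C_0 − rank ∂_1 = 3 − 2 = 1, and the invariant factors of ∂_1 are all 1, so H_0 = Z.
  H_1: rank ker ∂_1 − rank ∂_2 = (3 − 2) − 0 = 1, and there is no ∂_2, so H_1 = Z.

(K is a triangulation of the circle S^1.)

H_0 = Z,  H_1 = Z.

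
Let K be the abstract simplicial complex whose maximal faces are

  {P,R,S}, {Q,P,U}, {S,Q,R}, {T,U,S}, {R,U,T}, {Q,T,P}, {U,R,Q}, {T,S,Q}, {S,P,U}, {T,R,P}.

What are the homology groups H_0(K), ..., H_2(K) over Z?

Fix the vertex order P < Q < R < S < T < U and write every simplex with vertices in increasing order. Then dim K = 2 and the simplices of K are:

  0-simplices (6): P, Q, R, S, T, U
  1-simplices (15): PQ, PR, PS, PT, PU, QR, QS, QT, QU, RS, RT, RU, ST, SU, TU
  2-simplices (10): PQT, PQU, PRS, PRT, PSU, QRS, QRU, QST, RTU, STU

giving chain groups C_0 ≅ Z^6, C_1 ≅ Z^15, C_2 ≅ Z^10.

∂_1: C_1 → C_0 is given by ∂[p,q] = [q] − [p].
As a 6×15 matrix over Z this has rank 5, with invariant factors (1,1,1,1,1).

The boundary map ∂_2: C_2 → C_1 sends each 2-simplex [p,q,r] to [q,r] − [p,r] + [p,q]. For instance
  ∂RTU = TU − RU + RT,
  ∂PQU = QU − PU + PQ.
The resulting 15×10 matrix has rank 10, and its Smith normal form has invariant factors (1,1,1,1,1,1,1,1,1,2).

Now H_k = ker ∂_k / im ∂_{k+1}, so:

  H_0: rank C_0 − rank ∂_1 = 6 − 5 = 1, and the invariant factors of ∂_1 are all 1, so H_0 ≅ Z.
  H_1: rank ker ∂_1 − rank ∂_2 = (15 − 5) − 10 = 0, and ∂_2 has invariant factor 2 > 1, so H_1 ≅ Z/2Z.
  H_2: rank ker ∂_2 − rank ∂_3 = (10 − 10) − 0 = 0, and there is no ∂_3, so H_2 ≅ 0.

As a check, the Euler characteristic is 6 − 15 + 10 = 1, which agrees with 1 − 0 + 0 = 1.

H_0 = Z,  H_1 = Z/2Z,  H_2 = 0.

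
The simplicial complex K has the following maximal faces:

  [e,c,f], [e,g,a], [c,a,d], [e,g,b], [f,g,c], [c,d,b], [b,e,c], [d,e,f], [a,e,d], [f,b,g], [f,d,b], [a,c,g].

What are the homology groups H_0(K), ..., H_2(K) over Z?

Fix the vertex order a < b < c < d < e < f < g and write every simplex with vertices in increasing order. Then dim K = 2 and the simplices of K are:

  0-simplices (7): a, b, c, d, e, f, g
  1-simplices (18): ac, ad, ae, ag, bc, bd, be, bf, bg, cd, ce, cf, cg, de, df, ef, eg, fg
  2-simplices (12): acd, acg, ade, aeg, bcd, bce, bdf, beg, bfg, cef, cfg, def

so the chain groups are C_0 ≅ Z^7, C_1 ≅ Z^18, C_2 ≅ Z^12.

The boundary map ∂_1: C_1 → C_0 maps an edge to its endpoints' difference, ∂[p,q] = q − p.
As a 7×18 matrix over Z this has rank 6, with invariant factors (1,1,1,1,1,1).

∂_2: C_2 → C_1 acts by ∂[p,q,r] = [q,r] − [p,r] + [p,q]. For instance
  ∂aeg = eg − ag + ae,
  ∂acd = cd − ad + ac.
The resulting 18×12 matrix has rank 12, and its Smith normal form has invariant factors (1,1,1,1,1,1,1,1,1,1,1,2).

Now H_k = ker ∂_k / im ∂_{k+1}, so:

  H_0: rank C_0 − rank ∂_1 = 7 − 6 = 1, and the invariant factors of ∂_1 are all 1, so H_0 = Z.
  H_1: rank ker ∂_1 − rank ∂_2 = (18 − 6) − 12 = 0, and ∂_2 has invariant factor 2 > 1, so H_1 = Z/2.
  H_2: rank ker ∂_2 − rank ∂_3 = (12 − 12) − 0 = 0, and there is no ∂_3, so H_2 = 0.

As a check, the Euler characteristic is 7 − 18 + 12 = 1, which agrees with 1 − 0 + 0 = 1.

H_0 ≅ Z,  H_1 ≅ Z/2,  H_2 = 0.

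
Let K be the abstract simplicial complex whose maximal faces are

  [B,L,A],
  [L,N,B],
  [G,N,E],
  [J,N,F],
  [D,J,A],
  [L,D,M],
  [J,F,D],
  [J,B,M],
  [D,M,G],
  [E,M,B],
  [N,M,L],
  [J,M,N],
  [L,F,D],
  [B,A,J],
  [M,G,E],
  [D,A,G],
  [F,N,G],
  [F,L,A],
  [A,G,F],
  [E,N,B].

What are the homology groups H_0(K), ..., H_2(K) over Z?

H_0 = Z,  H_1 = Z ⊕ Z/2Z,  H_2 = 0.

Fix the vertex order A < B < D < E < F < G < J < L < M < N and write every simplex with vertices in increasing order. Then dim K = 2 and the simplices of K are:

  0-simplices (10): A, B, D, E, F, G, J, L, M, N
  1-simplices (30): AB, AD, AF, AG, AJ, AL, BE, BJ, BL, BM, BN, DF, DG, DJ, DL, DM, EG, EM, EN, FG, FJ, FL, FN, GM, GN, JM, JN, LM, LN, MN
  2-simplices (20): ABJ, ABL, ADG, ADJ, AFG, AFL, BEM, BEN, BJM, BLN, DFJ, DFL, DGM, DLM, EGM, EGN, FGN, FJN, JMN, LMN

Hence C_0 ≅ Z^10, C_1 ≅ Z^30, C_2 ≅ Z^20.

Boundary ∂_1: C_1 → C_0 is given by ∂[p,q] = [q] − [p]. For instance
  ∂BJ = J − B.
This gives a 10×30 integer matrix of rank 9; reducing to Smith normal form yields diagonal entries (1,1,1,1,1,1,1,1,1).

∂_2: C_2 → C_1 acts by ∂[p,q,r] = [q,r] − [p,r] + [p,q]. For instance
  ∂LMN = MN − LN + LM,
  ∂JMN = MN − JN + JM.
This gives a 30×20 integer matrix of rank 20; reducing to Smith normal form yields diagonal entries (1,1,1,1,1,1,1,1,1,1,1,1,1,1,1,1,1,1,1,2).

Computing H_k = (kernel of ∂_k) / (image of ∂_{k+1}):

  H_0: rank C_0 − rank ∂_1 = 10 − 9 = 1, and the invariant factors of ∂_1 are all 1, so H_0 = Z.
  H_1: rank ker ∂_1 − rank ∂_2 = (30 − 9) − 20 = 1, and ∂_2 has invariant factor 2 > 1, so H_1 = Z ⊕ Z/2Z.
  H_2: rank ker ∂_2 − rank ∂_3 = (20 − 20) − 0 = 0, and there is no ∂_3, so H_2 = 0.

As a check, the Euler characteristic is 10 − 30 + 20 = 0, which agrees with 1 − 1 + 0 = 0.
(K is a triangulation of the Klein bottle.)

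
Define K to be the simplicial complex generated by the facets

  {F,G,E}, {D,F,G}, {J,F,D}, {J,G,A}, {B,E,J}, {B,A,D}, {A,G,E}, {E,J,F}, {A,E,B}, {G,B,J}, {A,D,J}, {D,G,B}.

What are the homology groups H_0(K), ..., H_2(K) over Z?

Fix the vertex order A < B < D < E < F < G < J and write every simplex with vertices in increasing order. Then dim K = 2 and the simplices of K are:

  0-simplices (7): A, B, D, E, F, G, J
  1-simplices (18): AB, AD, AE, AG, AJ, BD, BE, BG, BJ, DF, DG, DJ, EF, EG, EJ, FG, FJ, GJ
  2-simplices (12): ABD, ABE, ADJ, AEG, AGJ, BDG, BEJ, BGJ, DFG, DFJ, EFG, EFJ

so the chain groups are C_0 ≅ Z^7, C_1 ≅ Z^18, C_2 ≅ Z^12.

The boundary map ∂_1: C_1 → C_0 is given by ∂[p,q] = [q] − [p]. For instance
  ∂BG = G − B.
This gives a 7×18 integer matrix of rank 6; reducing to Smith normal form yields diagonal entries (1,1,1,1,1,1).

The boundary map ∂_2: C_2 → C_1 maps a triangle to the signed sum of its edges. For instance
  ∂EFG = FG − EG + EF,
  ∂AGJ = GJ − AJ + AG.
The 18×12 boundary matrix has rank 12 and Smith normal form diag(1,1,1,1,1,1,1,1,1,1,1,2).

Now H_k = ker ∂_k / im ∂_{k+1}, so:

  H_0: rank C_0 − rank ∂_1 = 7 − 6 = 1, and the invariant factors of ∂_1 are all 1, so H_0 = Z.
  H_1: rank ker ∂_1 − rank ∂_2 = (18 − 6) − 12 = 0, and ∂_2 has invariant factor 2 > 1, so H_1 = Z/2Z.
  H_2: rank ker ∂_2 − rank ∂_3 = (12 − 12) − 0 = 0, and there is no ∂_3, so H_2 = 0.

(K is a triangulation of the real projective plane RP^2.)

H_0 ≅ Z,  H_1 ≅ Z/2Z,  H_2 = 0.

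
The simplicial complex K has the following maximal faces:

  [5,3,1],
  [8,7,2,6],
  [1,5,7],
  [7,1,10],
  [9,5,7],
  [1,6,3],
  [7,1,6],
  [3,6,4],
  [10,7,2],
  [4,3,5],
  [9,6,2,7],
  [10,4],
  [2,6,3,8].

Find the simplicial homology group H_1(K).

H_1 = Z.

Take the total order 1 < 2 < 3 < 4 < 5 < 6 < 7 < 8 < 9 < 10 on the vertex set. Then K (dimension 3) consists of the simplices:

  0-simplices (10): [1], [2], [3], [4], [5], [6], [7], [8], [9], [10]
  1-simplices (26): (26 of them)
  2-simplices (19): (19 of them)
  3-simplices (3): [2,3,6,8], [2,6,7,8], [2,6,7,9]

giving chain groups C_0 ≅ Z^10, C_1 ≅ Z^26, C_2 ≅ Z^19, C_3 ≅ Z^3.

∂_1: C_1 → C_0 maps an edge to its endpoints' difference, ∂[p,q] = q − p. For instance
  ∂[2,7] = [7] − [2].
This gives a 10×26 integer matrix of rank 9; reducing to Smith normal form yields diagonal entries (1,1,1,1,1,1,1,1,1).

∂_2: C_2 → C_1 sends each 2-simplex [p,q,r] to [q,r] − [p,r] + [p,q]. For instance
  ∂[6,7,8] = [7,8] − [6,8] + [6,7],
  ∂[2,3,6] = [3,6] − [2,6] + [2,3].
The 26×19 boundary matrix has rank 16 and Smith normal form diag(1,1,1,1,1,1,1,1,1,1,1,1,1,1,1,1).

∂_3: C_3 → C_2 sends each 3-simplex σ to the alternating sum Σ_i (−1)^i (σ with its i-th vertex removed). For instance
  ∂[2,6,7,8] = [6,7,8] − [2,7,8] + [2,6,8] − [2,6,7],
  ∂[2,3,6,8] = [3,6,8] − [2,6,8] + [2,3,8] − [2,3,6].
The resulting 19×3 matrix has rank 3, and its Smith normal form has invariant factors (1,1,1).

Computing H_k = (kernel of ∂_k) / (image of ∂_{k+1}):

  H_1: rank ker ∂_1 − rank ∂_2 = (26 − 9) − 16 = 1, and the invariant factors of ∂_2 are all 1, so H_1 ≅ Z.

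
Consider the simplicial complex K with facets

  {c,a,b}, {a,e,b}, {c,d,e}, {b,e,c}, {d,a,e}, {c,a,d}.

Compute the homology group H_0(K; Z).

H_0 ≅ Z.

Order the vertices as a < b < c < d < e. Listing each simplex with vertices in this order, K has dimension 2 with simplices:

  0-simplices (5): a, b, c, d, e
  1-simplices (9): ab, ac, ad, ae, bc, be, cd, ce, de
  2-simplices (6): abc, abe, acd, ade, bce, cde

giving chain groups C_0 ≅ Z^5, C_1 ≅ Z^9, C_2 ≅ Z^6.

∂_1: C_1 → C_0 is given by ∂[p,q] = [q] − [p]. For instance
  ∂ad = d − a.
This gives a 5×9 integer matrix of rank 4; reducing to Smith normal form yields diagonal entries (1,1,1,1).

The boundary map ∂_2: C_2 → C_1 acts by ∂[p,q,r] = [q,r] − [p,r] + [p,q]. For instance
  ∂acd = cd − ad + ac,
  ∂ade = de − ae + ad.
The resulting 9×6 matrix has rank 5, and its Smith normal form has invariant factors (1,1,1,1,1).

Now H_k = ker ∂_k / im ∂_{k+1}, so:

  H_0: rank C_0 − rank ∂_1 = 5 − 4 = 1, and the invariant factors of ∂_1 are all 1, so H_0 = Z.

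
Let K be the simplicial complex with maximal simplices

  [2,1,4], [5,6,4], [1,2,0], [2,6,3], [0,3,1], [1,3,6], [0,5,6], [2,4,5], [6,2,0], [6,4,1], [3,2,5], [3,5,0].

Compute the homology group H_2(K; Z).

H_2 = 0.

Fix the vertex order 0 < 1 < 2 < 3 < 4 < 5 < 6 and write every simplex with vertices in increasing order. Then dim K = 2 and the simplices of K are:

  0-simplices (7): [0], [1], [2], [3], [4], [5], [6]
  1-simplices (18): [0,1], [0,2], [0,3], [0,5], [0,6], [1,2], [1,3], [1,4], [1,6], [2,3], [2,4], [2,5], [2,6], [3,5], [3,6], [4,5], [4,6], [5,6]
  2-simplices (12): [0,1,2], [0,1,3], [0,2,6], [0,3,5], [0,5,6], [1,2,4], [1,3,6], [1,4,6], [2,3,5], [2,3,6], [2,4,5], [4,5,6]

so the chain groups are C_0 ≅ Z^7, C_1 ≅ Z^18, C_2 ≅ Z^12.

∂_1: C_1 → C_0 maps an edge to its endpoints' difference, ∂[p,q] = q − p.
The 7×18 boundary matrix has rank 6 and Smith normal form diag(1,1,1,1,1,1).

∂_2: C_2 → C_1 acts by ∂[p,q,r] = [q,r] − [p,r] + [p,q]. For instance
  ∂[2,3,6] = [3,6] − [2,6] + [2,3],
  ∂[0,5,6] = [5,6] − [0,6] + [0,5].
The 18×12 boundary matrix has rank 12 and Smith normal form diag(1,1,1,1,1,1,1,1,1,1,1,2).

Computing H_k = (kernel of ∂_k) / (image of ∂_{k+1}):

  H_2: rank ker ∂_2 − rank ∂_3 = (12 − 12) − 0 = 0, and there is no ∂_3, so H_2 ≅ 0.

(K is a triangulation of the real projective plane RP^2.)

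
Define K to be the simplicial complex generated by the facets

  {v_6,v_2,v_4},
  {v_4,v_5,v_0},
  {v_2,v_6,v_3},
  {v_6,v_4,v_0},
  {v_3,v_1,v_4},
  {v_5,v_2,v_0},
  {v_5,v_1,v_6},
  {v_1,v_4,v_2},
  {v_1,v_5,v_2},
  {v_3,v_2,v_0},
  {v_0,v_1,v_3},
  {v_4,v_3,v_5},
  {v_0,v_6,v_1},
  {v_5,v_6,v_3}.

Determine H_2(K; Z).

K has 7 vertices, 21 edges, 14 triangles.
rank ∂_2 = 13, rank ∂_3 = 0 ⇒ b_2 = 14 − 13 − 0 = 1. So H_2 = Z.

H_2 = Z.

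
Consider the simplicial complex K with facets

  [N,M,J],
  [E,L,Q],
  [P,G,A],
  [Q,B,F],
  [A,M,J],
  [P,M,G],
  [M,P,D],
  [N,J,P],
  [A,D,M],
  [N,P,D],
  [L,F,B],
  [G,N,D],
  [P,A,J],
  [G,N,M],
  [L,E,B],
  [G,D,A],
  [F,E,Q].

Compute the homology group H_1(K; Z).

We work with the vertex ordering A < B < D < E < F < G < J < L < M < N < P < Q. The simplices of K, each written with vertices in increasing order, are:

  0-simplices (12): A, B, D, E, F, G, J, L, M, N, P, Q
  1-simplices (28): AD, AG, AJ, AM, AP, BE, BF, BL, BQ, DG, DM, DN, DP, EF, EL, EQ, FL, FQ, GM, GN, GP, JM, JN, JP, LQ, MN, MP, NP
  2-simplices (17): ADG, ADM, AGP, AJM, AJP, BEL, BFL, BFQ, DGN, DMP, DNP, EFQ, ELQ, GMN, GMP, JMN, JNP

giving chain groups C_0 ≅ Z^12, C_1 ≅ Z^28, C_2 ≅ Z^17.

The boundary map ∂_1: C_1 → C_0 is given by ∂[p,q] = [q] − [p].
This gives a 12×28 integer matrix of rank 10; reducing to Smith normal form yields diagonal entries (1,1,1,1,1,1,1,1,1,1).

∂_2: C_2 → C_1 maps a triangle to the signed sum of its edges. For instance
  ∂GMN = MN − GN + GM,
  ∂BFL = FL − BL + BF.
This gives a 28×17 integer matrix of rank 17; reducing to Smith normal form yields diagonal entries (1,1,1,1,1,1,1,1,1,1,1,1,1,1,1,1,2).

From H_k ≅ ker(∂_k) / im(∂_{k+1}) we obtain:

  H_1: rank ker ∂_1 − rank ∂_2 = (28 − 10) − 17 = 1, and ∂_2 has invariant factor 2 > 1, so H_1 = Z ⊕ Z/2.

H_1 ≅ Z ⊕ Z/2.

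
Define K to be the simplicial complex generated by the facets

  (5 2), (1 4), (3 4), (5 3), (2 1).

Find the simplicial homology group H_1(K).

H_1 = Z.

Fix the vertex order 1 < 2 < 3 < 4 < 5 and write every simplex with vertices in increasing order. Then dim K = 1 and the simplices of K are:

  0-simplices (5): [1], [2], [3], [4], [5]
  1-simplices (5): [1,2], [1,4], [2,5], [3,4], [3,5]

Hence C_0 ≅ Z^5, C_1 ≅ Z^5.

Boundary ∂_1: C_1 → C_0 sends each edge [p,q] (with p < q) to q − p.
This gives a 5×5 integer matrix of rank 4; reducing to Smith normal form yields diagonal entries (1,1,1,1).

Computing H_k = (kernel of ∂_k) / (image of ∂_{k+1}):

  H_1: rank ker ∂_1 − rank ∂_2 = (5 − 4) − 0 = 1, and there is no ∂_2, so H_1 = Z.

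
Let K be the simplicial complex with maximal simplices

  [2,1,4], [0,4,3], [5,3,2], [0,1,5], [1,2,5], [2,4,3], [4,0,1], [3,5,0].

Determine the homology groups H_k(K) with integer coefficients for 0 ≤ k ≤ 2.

We work with the vertex ordering 0 < 1 < 2 < 3 < 4 < 5. The simplices of K, each written with vertices in increasing order, are:

  0-simplices (6): [0], [1], [2], [3], [4], [5]
  1-simplices (12): [0,1], [0,3], [0,4], [0,5], [1,2], [1,4], [1,5], [2,3], [2,4], [2,5], [3,4], [3,5]
  2-simplices (8): [0,1,4], [0,1,5], [0,3,4], [0,3,5], [1,2,4], [1,2,5], [2,3,4], [2,3,5]

Hence C_0 ≅ Z^6, C_1 ≅ Z^12, C_2 ≅ Z^8.

Boundary ∂_1: C_1 → C_0 is given by ∂[p,q] = [q] − [p]. For instance
  ∂[0,3] = [3] − [0].
The 6×12 boundary matrix has rank 5 and Smith normal form diag(1,1,1,1,1).

Boundary ∂_2: C_2 → C_1 acts by ∂[p,q,r] = [q,r] − [p,r] + [p,q]. For instance
  ∂[1,2,5] = [2,5] − [1,5] + [1,2],
  ∂[0,1,4] = [1,4] − [0,4] + [0,1].
The 12×8 boundary matrix has rank 7 and Smith normal form diag(1,1,1,1,1,1,1).

Computing H_k = (kernel of ∂_k) / (image of ∂_{k+1}):

  H_0: rank C_0 − rank ∂_1 = 6 − 5 = 1, and the invariant factors of ∂_1 are all 1, so H_0 = Z.
  H_1: rank ker ∂_1 − rank ∂_2 = (12 − 5) − 7 = 0, and the invariant factors of ∂_2 are all 1, so H_1 = 0.
  H_2: rank ker ∂_2 − rank ∂_3 = (8 − 7) − 0 = 1, and there is no ∂_3, so H_2 = Z.

As a check, the Euler characteristic is 6 − 12 + 8 = 2, which agrees with 1 − 0 + 1 = 2.

H_0 ≅ Z,  H_1 = 0,  H_2 ≅ Z.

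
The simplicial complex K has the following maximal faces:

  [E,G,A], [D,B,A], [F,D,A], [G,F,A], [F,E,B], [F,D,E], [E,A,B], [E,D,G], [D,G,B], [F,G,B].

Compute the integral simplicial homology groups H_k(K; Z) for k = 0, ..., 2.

Fix the vertex order A < B < D < E < F < G and write every simplex with vertices in increasing order. Then dim K = 2 and the simplices of K are:

  0-simplices (6): A, B, D, E, F, G
  1-simplices (15): AB, AD, AE, AF, AG, BD, BE, BF, BG, DE, DF, DG, EF, EG, FG
  2-simplices (10): ABD, ABE, ADF, AEG, AFG, BDG, BEF, BFG, DEF, DEG

Hence C_0 ≅ Z^6, C_1 ≅ Z^15, C_2 ≅ Z^10.

∂_1: C_1 → C_0 maps an edge to its endpoints' difference, ∂[p,q] = q − p. For instance
  ∂EF = F − E.
The resulting 6×15 matrix has rank 5, and its Smith normal form has invariant factors (1,1,1,1,1).

∂_2: C_2 → C_1 acts by ∂[p,q,r] = [q,r] − [p,r] + [p,q]. For instance
  ∂AFG = FG − AG + AF,
  ∂ADF = DF − AF + AD.
This gives a 15×10 integer matrix of rank 10; reducing to Smith normal form yields diagonal entries (1,1,1,1,1,1,1,1,1,2).

Now H_k = ker ∂_k / im ∂_{k+1}, so:

  H_0: rank C_0 − rank ∂_1 = 6 − 5 = 1, and the invariant factors of ∂_1 are all 1, so H_0 ≅ Z.
  H_1: rank ker ∂_1 − rank ∂_2 = (15 − 5) − 10 = 0, and ∂_2 has invariant factor 2 > 1, so H_1 ≅ Z_2.
  H_2: rank ker ∂_2 − rank ∂_3 = (10 − 10) − 0 = 0, and there is no ∂_3, so H_2 ≅ 0.

As a check, the Euler characteristic is 6 − 15 + 10 = 1, which agrees with 1 − 0 + 0 = 1.

H_0 = Z,  H_1 = Z_2,  H_2 = 0.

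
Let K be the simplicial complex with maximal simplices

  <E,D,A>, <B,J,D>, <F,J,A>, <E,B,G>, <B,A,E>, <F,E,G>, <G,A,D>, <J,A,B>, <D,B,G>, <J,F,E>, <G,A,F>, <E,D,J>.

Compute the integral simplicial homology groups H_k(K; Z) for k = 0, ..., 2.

We work with the vertex ordering A < B < D < E < F < G < J. The simplices of K, each written with vertices in increasing order, are:

  0-simplices (7): A, B, D, E, F, G, J
  1-simplices (18): AB, AD, AE, AF, AG, AJ, BD, BE, BG, BJ, DE, DG, DJ, EF, EG, EJ, FG, FJ
  2-simplices (12): ABE, ABJ, ADE, ADG, AFG, AFJ, BDG, BDJ, BEG, DEJ, EFG, EFJ

so the chain groups are C_0 ≅ Z^7, C_1 ≅ Z^18, C_2 ≅ Z^12.

Boundary ∂_1: C_1 → C_0 sends each edge [p,q] (with p < q) to q − p. For instance
  ∂EG = G − E.
The resulting 7×18 matrix has rank 6, and its Smith normal form has invariant factors (1,1,1,1,1,1).

The boundary map ∂_2: C_2 → C_1 sends each 2-simplex [p,q,r] to [q,r] − [p,r] + [p,q]. For instance
  ∂ABJ = BJ − AJ + AB,
  ∂EFG = FG − EG + EF.
The 18×12 boundary matrix has rank 12 and Smith normal form diag(1,1,1,1,1,1,1,1,1,1,1,2).

Reading off H_k = ker ∂_k / im ∂_{k+1}:

  H_0: rank C_0 − rank ∂_1 = 7 − 6 = 1, and the invariant factors of ∂_1 are all 1, so H_0 = Z.
  H_1: rank ker ∂_1 − rank ∂_2 = (18 − 6) − 12 = 0, and ∂_2 has invariant factor 2 > 1, so H_1 = Z/2.
  H_2: rank ker ∂_2 − rank ∂_3 = (12 − 12) − 0 = 0, and there is no ∂_3, so H_2 = 0.

As a check, the Euler characteristic is 7 − 18 + 12 = 1, which agrees with 1 − 0 + 0 = 1.

H_0 ≅ Z,  H_1 ≅ Z/2,  H_2 = 0.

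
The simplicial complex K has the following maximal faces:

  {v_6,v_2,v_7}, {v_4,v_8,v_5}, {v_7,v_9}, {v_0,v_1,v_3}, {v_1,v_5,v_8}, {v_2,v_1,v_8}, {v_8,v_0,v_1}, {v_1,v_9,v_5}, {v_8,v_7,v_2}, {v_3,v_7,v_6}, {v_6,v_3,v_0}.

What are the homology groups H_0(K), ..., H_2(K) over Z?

K has 10 vertices, 21 edges, 10 triangles.
rank ∂_0 = 0, rank ∂_1 = 9 ⇒ b_0 = 10 − 0 − 9 = 1; all invariant factors of ∂_1 are 1 so no torsion. So H_0 ≅ Z.
rank ∂_1 = 9, rank ∂_2 = 10 ⇒ b_1 = 21 − 9 − 10 = 2; all invariant factors of ∂_2 are 1 so no torsion. So H_1 ≅ Z^2.
rank ∂_2 = 10, rank ∂_3 = 0 ⇒ b_2 = 10 − 10 − 0 = 0. So H_2 ≅ 0.

H_0 = Z,  H_1 = Z^2,  H_2 = 0.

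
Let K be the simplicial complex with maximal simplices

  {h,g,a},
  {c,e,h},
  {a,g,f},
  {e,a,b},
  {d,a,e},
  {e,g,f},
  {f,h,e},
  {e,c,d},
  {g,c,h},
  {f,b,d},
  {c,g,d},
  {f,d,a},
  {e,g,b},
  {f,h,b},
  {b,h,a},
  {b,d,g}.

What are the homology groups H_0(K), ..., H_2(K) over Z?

H_0 = Z,  H_1 = Z^2,  H_2 = Z.

Take the total order a < b < c < d < e < f < g < h on the vertex set. Then K (dimension 2) consists of the simplices:

  0-simplices (8): a, b, c, d, e, f, g, h
  1-simplices (24): ab, ad, ae, af, ag, ah, bd, be, bf, bg, bh, cd, ce, cg, ch, de, df, dg, ef, eg, eh, fg, fh, gh
  2-simplices (16): abe, abh, ade, adf, afg, agh, bdf, bdg, beg, bfh, cde, cdg, ceh, cgh, efg, efh

so the chain groups are C_0 ≅ Z^8, C_1 ≅ Z^24, C_2 ≅ Z^16.

∂_1: C_1 → C_0 sends each edge [p,q] (with p < q) to q − p. For instance
  ∂bg = g − b.
The 8×24 boundary matrix has rank 7 and Smith normal form diag(1,1,1,1,1,1,1).

∂_2: C_2 → C_1 acts by ∂[p,q,r] = [q,r] − [p,r] + [p,q]. For instance
  ∂abe = be − ae + ab,
  ∂beg = eg − bg + be.
This gives a 24×16 integer matrix of rank 15; reducing to Smith normal form yields diagonal entries (1,1,1,1,1,1,1,1,1,1,1,1,1,1,1).

Computing H_k = (kernel of ∂_k) / (image of ∂_{k+1}):

  H_0: rank C_0 − rank ∂_1 = 8 − 7 = 1, and the invariant factors of ∂_1 are all 1, so H_0 = Z.
  H_1: rank ker ∂_1 − rank ∂_2 = (24 − 7) − 15 = 2, and the invariant factors of ∂_2 are all 1, so H_1 = Z^2.
  H_2: rank ker ∂_2 − rank ∂_3 = (16 − 15) − 0 = 1, and there is no ∂_3, so H_2 = Z.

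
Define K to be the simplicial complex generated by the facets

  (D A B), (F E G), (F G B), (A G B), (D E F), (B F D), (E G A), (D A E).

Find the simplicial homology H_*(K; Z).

Order the vertices as A < B < D < E < F < G. Listing each simplex with vertices in this order, K has dimension 2 with simplices:

  0-simplices (6): A, B, D, E, F, G
  1-simplices (12): AB, AD, AE, AG, BD, BF, BG, DE, DF, EF, EG, FG
  2-simplices (8): ABD, ABG, ADE, AEG, BDF, BFG, DEF, EFG

giving chain groups C_0 ≅ Z^6, C_1 ≅ Z^12, C_2 ≅ Z^8.

The boundary map ∂_1: C_1 → C_0 sends each edge [p,q] (with p < q) to q − p.
The resulting 6×12 matrix has rank 5, and its Smith normal form has invariant factors (1,1,1,1,1).

The boundary map ∂_2: C_2 → C_1 maps a triangle to the signed sum of its edges. For instance
  ∂ABD = BD − AD + AB,
  ∂DEF = EF − DF + DE.
As a 12×8 matrix over Z this has rank 7, with invariant factors (1,1,1,1,1,1,1).

Now H_k = ker ∂_k / im ∂_{k+1}, so:

  H_0: rank C_0 − rank ∂_1 = 6 − 5 = 1, and the invariant factors of ∂_1 are all 1, so H_0 = Z.
  H_1: rank ker ∂_1 − rank ∂_2 = (12 − 5) − 7 = 0, and the invariant factors of ∂_2 are all 1, so H_1 = 0.
  H_2: rank ker ∂_2 − rank ∂_3 = (8 − 7) − 0 = 1, and there is no ∂_3, so H_2 = Z.

As a check, the Euler characteristic is 6 − 12 + 8 = 2, which agrees with 1 − 0 + 1 = 2.

H_0 ≅ Z,  H_1 = 0,  H_2 ≅ Z.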